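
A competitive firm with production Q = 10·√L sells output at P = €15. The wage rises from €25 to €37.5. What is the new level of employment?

From P·MP_L = w with MP_L = 5·L^(-1/2), the labor demand is L(w) = (75/w)^(2).
At w = 25: L = 9. At w = 37.5: L = 4.

L* = 4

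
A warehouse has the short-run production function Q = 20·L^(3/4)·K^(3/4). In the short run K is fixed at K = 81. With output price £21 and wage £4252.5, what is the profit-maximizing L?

L* = 16

With K = 81, MP_L = (3/4)·20·L^(-1/4)·81^(3/4) = 405·L^(-1/4).
Profit maximization for a price taker requires P·MP_L = w: 21·405·L^(-1/4) = 4252.5.
So L^(-1/4) = 0.5, which gives L = 16.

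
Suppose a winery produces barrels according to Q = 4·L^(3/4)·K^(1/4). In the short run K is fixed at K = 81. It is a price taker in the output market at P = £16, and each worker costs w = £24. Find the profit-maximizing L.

With K = 81, MP_L = (3/4)·4·L^(-1/4)·81^(1/4) = 9·L^(-1/4).
Profit maximization for a price taker requires P·MP_L = w: 16·9·L^(-1/4) = 24.
So L^(-1/4) = 1/6, which gives L = 1296.

L* = 1296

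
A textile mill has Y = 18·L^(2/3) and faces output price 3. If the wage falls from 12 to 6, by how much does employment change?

ΔL = 189

From P·MP_L = w with MP_L = 12·L^(-1/3), the labor demand is L(w) = (36/w)^(3).
At w = 12: L = 27. At w = 6: L = 216.
ΔL = 216 − 27 = 189.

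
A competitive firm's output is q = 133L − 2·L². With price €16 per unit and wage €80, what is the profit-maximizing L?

L* = 32

The marginal product of L is MP_L = 133 − 4L.
A price-taking firm hires until the value of the marginal product equals the wage: P·MP_L = w, so 16·(133 − 4L) = 80.
Then 133 − 4L = 5, giving L = 32.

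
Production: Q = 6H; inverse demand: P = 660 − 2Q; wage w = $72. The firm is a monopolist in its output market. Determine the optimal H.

H* = 27

Marginal revenue from the inverse demand is MR = 660 − 4Q.
The marginal product is MP_H = 6.
A monopolist hires until marginal revenue product equals the wage: MR·MP_H = w.
(660 − 24H)·6 = 72, so H = 27.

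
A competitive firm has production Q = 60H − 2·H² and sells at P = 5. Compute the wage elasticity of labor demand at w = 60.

ε = -0.25

From P·MP_H = w with MP_H = 60 − 4H, labor demand is H(w) = (60 − w/5)/4.
dH/dw = −1/(20) = -0.05.
At w = 60, H = 12, so ε = (dH/dw)·(w/H) = (-0.05)·(60/12) = -0.25.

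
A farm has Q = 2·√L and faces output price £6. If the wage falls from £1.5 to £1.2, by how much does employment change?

ΔL = 9

From P·MP_L = w with MP_L = L^(-1/2), the labor demand is L(w) = (6/w)^(2).
At w = 1.5: L = 16. At w = 1.2: L = 25.
ΔL = 25 − 16 = 9.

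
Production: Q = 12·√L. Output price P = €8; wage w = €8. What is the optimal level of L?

MP_L = (1/2)·12·L^(-1/2) = 6·L^(-1/2).
Profit maximization for a price taker requires P·MP_L = w: 8·6·L^(-1/2) = 8.
So L^(-1/2) = 1/6, which gives L = 36.

L* = 36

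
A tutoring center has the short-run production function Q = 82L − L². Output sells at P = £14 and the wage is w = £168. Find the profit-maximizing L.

L* = 35

The marginal product of L is MP_L = 82 − 2L.
A price-taking firm hires until the value of the marginal product equals the wage: P·MP_L = w, so 14·(82 − 2L) = 168.
Then 82 − 2L = 12, giving L = 35.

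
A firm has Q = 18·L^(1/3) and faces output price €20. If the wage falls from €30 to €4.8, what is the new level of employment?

From P·MP_L = w with MP_L = 6·L^(-2/3), the labor demand is L(w) = (120/w)^(3/2).
At w = 30: L = 8. At w = 4.8: L = 125.

L* = 125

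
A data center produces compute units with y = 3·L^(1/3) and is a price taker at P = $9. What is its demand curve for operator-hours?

MP_L = (1/3)·3·L^(-2/3) = L^(-2/3).
Setting P·MP_L = w: 9·L^(-2/3) = w.
Solving for L: L^(-2/3) = w/9, so L = (9/w)^(3/2).

L(w) = (9/w)^(3/2)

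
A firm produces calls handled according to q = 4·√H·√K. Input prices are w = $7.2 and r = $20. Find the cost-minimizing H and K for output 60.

Cost minimization requires the marginal rate of technical substitution to equal the input-price ratio: MP_H/MP_K = w/r.
Here MP_H/MP_K = (1/2)·(K/H)/(1/2) = (K/H). Setting this equal to 7.2/20 = 0.36 gives K = 0.36H.
Substituting into q = 60: 4·H^(1/2)·(0.36H)^(1/2) = 60.
Solving, H = 25 and K = 9.

H* = 25, K* = 9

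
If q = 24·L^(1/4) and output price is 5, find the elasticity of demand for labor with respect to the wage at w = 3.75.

MP_L = (1/4)·24·L^(-3/4), so P·MP_L = w gives 30·L^(-3/4) = w.
Solving, L(w) = (30/w)^(4/3). This is a constant-elasticity form: L ∝ w^(−4/3), so ε = −4/3.

ε = -4/3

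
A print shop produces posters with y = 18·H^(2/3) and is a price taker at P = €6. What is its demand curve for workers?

H(w) = 373248/w³

MP_H = (2/3)·18·H^(-1/3) = 12·H^(-1/3).
Setting P·MP_H = w: 72·H^(-1/3) = w.
Solving for H: H^(-1/3) = w/72, so H = (72/w)^(3).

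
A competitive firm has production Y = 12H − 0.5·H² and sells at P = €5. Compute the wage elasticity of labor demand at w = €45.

From P·MP_H = w with MP_H = 12 − H, labor demand is H(w) = 12 − w/5.
dH/dw = −1/(5) = -0.2.
At w = 45, H = 3, so ε = (dH/dw)·(w/H) = (-0.2)·(45/3) = -3.

ε = -3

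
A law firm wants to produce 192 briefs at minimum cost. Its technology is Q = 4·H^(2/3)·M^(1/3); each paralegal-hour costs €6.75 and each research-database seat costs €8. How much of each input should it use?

H* = 64, M* = 27

Cost minimization requires the marginal rate of technical substitution to equal the input-price ratio: MP_H/MP_M = w/r.
Here MP_H/MP_M = (2/3)·(M/H)/(1/3) = 2·(M/H). Setting this equal to 6.75/8 = 0.84375 gives M = 0.421875H.
Substituting into Q = 192: 4·H^(2/3)·(0.421875H)^(1/3) = 192.
Solving, H = 64 and M = 27.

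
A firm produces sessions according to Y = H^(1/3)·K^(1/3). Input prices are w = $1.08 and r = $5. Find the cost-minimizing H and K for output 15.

Cost minimization requires the marginal rate of technical substitution to equal the input-price ratio: MP_H/MP_K = w/r.
Here MP_H/MP_K = (1/3)·(K/H)/(1/3) = (K/H). Setting this equal to 1.08/5 = 0.216 gives K = 0.216H.
Substituting into Y = 15: H^(1/3)·(0.216H)^(1/3) = 15.
Solving, H = 125 and K = 27.

H* = 125, K* = 27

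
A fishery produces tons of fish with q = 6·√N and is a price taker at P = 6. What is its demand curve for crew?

MP_N = (1/2)·6·N^(-1/2) = 3·N^(-1/2).
Setting P·MP_N = w: 18·N^(-1/2) = w.
Solving for N: N^(-1/2) = w/18, so N = (18/w)^(2).

N(w) = 324/w²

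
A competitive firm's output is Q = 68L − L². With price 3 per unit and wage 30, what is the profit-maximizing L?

L* = 29

The marginal product of L is MP_L = 68 − 2L.
A price-taking firm hires until the value of the marginal product equals the wage: P·MP_L = w, so 3·(68 − 2L) = 30.
Then 68 − 2L = 10, giving L = 29.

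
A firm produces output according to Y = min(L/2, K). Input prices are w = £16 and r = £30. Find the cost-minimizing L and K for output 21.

L* = 42, K* = 21

With a fixed-proportions technology, the cost-minimizing bundle uses no slack in either input: L/2 = K = Y.
So L = 2·21 = 42 and K = 21.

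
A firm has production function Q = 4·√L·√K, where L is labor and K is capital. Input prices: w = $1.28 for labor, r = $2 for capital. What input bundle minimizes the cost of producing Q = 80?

L* = 25, K* = 16

Cost minimization requires the marginal rate of technical substitution to equal the input-price ratio: MP_L/MP_K = w/r.
Here MP_L/MP_K = (1/2)·(K/L)/(1/2) = (K/L). Setting this equal to 1.28/2 = 0.64 gives K = 0.64L.
Substituting into Q = 80: 4·L^(1/2)·(0.64L)^(1/2) = 80.
Solving, L = 25 and K = 16.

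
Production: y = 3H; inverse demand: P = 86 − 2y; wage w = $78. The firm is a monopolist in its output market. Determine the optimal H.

H* = 5

Marginal revenue from the inverse demand is MR = 86 − 4y.
The marginal product is MP_H = 3.
A monopolist hires until marginal revenue product equals the wage: MR·MP_H = w.
(86 − 12H)·3 = 78, so H = 5.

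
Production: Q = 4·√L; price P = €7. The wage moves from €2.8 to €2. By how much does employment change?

From P·MP_L = w with MP_L = 2·L^(-1/2), the labor demand is L(w) = (14/w)^(2).
At w = 2.8: L = 25. At w = 2: L = 49.
ΔL = 49 − 25 = 24.

ΔL = 24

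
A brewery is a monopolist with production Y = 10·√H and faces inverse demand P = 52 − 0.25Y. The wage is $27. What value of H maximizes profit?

Marginal revenue from the inverse demand is MR = 52 − 0.5Y.
The marginal product is MP_H = 5·H^(-1/2).
A monopolist hires until marginal revenue product equals the wage: MR·MP_H = w.
At H, Y = 10·√H. Substituting and solving: (52 − 5·√H)·5·H^(-1/2) = 27 gives H = 25.

H* = 25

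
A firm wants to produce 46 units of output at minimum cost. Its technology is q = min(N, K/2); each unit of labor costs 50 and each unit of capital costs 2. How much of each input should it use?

With a fixed-proportions technology, the cost-minimizing bundle uses no slack in either input: N = K/2 = q.
So N = 46 and K = 2·46 = 92.

N* = 46, K* = 92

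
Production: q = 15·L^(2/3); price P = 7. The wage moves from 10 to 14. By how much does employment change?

ΔL = -218

From P·MP_L = w with MP_L = 10·L^(-1/3), the labor demand is L(w) = (70/w)^(3).
At w = 10: L = 343. At w = 14: L = 125.
ΔL = 125 − 343 = -218.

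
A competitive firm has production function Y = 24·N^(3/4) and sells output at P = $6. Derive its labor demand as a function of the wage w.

N(w) = (108/w)^(4)

MP_N = (3/4)·24·N^(-1/4) = 18·N^(-1/4).
Setting P·MP_N = w: 108·N^(-1/4) = w.
Solving for N: N^(-1/4) = w/108, so N = (108/w)^(4).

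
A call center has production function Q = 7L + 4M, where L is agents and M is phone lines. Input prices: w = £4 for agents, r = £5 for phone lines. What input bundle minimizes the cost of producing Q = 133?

The inputs are perfect substitutes, so the firm uses whichever has the lower cost per unit of output.
Cost per unit of output via L is w/7 = 4/7; via M it is r/4 = 1.25. L is cheaper.
Producing Q = 133 with L alone: L = 19, M = 0.

L* = 19, M* = 0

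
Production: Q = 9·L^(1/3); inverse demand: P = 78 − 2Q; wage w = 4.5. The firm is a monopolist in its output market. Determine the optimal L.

L* = 8

Marginal revenue from the inverse demand is MR = 78 − 4Q.
The marginal product is MP_L = 3·L^(-2/3).
A monopolist hires until marginal revenue product equals the wage: MR·MP_L = w.
At L, Q = 9·L^(1/3). Substituting and solving: (78 − 36·L^(1/3))·3·L^(-2/3) = 4.5 gives L = 8.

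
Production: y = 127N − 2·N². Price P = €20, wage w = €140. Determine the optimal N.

The marginal product of N is MP_N = 127 − 4N.
A price-taking firm hires until the value of the marginal product equals the wage: P·MP_N = w, so 20·(127 − 4N) = 140.
Then 127 − 4N = 7, giving N = 30.

N* = 30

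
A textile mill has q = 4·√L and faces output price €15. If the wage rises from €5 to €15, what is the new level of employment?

From P·MP_L = w with MP_L = 2·L^(-1/2), the labor demand is L(w) = (30/w)^(2).
At w = 5: L = 36. At w = 15: L = 4.

L* = 4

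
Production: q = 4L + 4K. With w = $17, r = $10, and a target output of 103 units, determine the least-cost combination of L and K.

L* = 0, K* = 25.75

The inputs are perfect substitutes, so the firm uses whichever has the lower cost per unit of output.
Cost per unit of output via L is w/4 = 4.25; via K it is r/4 = 2.5. K is cheaper.
Producing q = 103 with K alone: L = 0, K = 25.75.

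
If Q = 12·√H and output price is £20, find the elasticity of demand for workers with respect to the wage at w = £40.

MP_H = (1/2)·12·H^(-1/2), so P·MP_H = w gives 120·H^(-1/2) = w.
Solving, H(w) = (120/w)^(2). This is a constant-elasticity form: H ∝ w^(−2), so ε = −2.

ε = -2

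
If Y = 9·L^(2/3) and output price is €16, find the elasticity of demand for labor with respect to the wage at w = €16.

ε = -3

MP_L = (2/3)·9·L^(-1/3), so P·MP_L = w gives 96·L^(-1/3) = w.
Solving, L(w) = (96/w)^(3). This is a constant-elasticity form: L ∝ w^(−3), so ε = −3.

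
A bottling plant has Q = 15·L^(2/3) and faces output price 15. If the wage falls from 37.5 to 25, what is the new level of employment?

From P·MP_L = w with MP_L = 10·L^(-1/3), the labor demand is L(w) = (150/w)^(3).
At w = 37.5: L = 64. At w = 25: L = 216.

L* = 216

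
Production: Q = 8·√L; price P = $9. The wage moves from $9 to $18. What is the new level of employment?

L* = 4

From P·MP_L = w with MP_L = 4·L^(-1/2), the labor demand is L(w) = (36/w)^(2).
At w = 9: L = 16. At w = 18: L = 4.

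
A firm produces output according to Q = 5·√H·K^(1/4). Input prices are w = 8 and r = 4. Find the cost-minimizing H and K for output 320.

H* = 256, K* = 256

Cost minimization requires the marginal rate of technical substitution to equal the input-price ratio: MP_H/MP_K = w/r.
Here MP_H/MP_K = (1/2)·(K/H)/(1/4) = 2·(K/H). Setting this equal to 8/4 = 2 gives K = H.
Substituting into Q = 320: 5·H^(1/2)·(H)^(1/4) = 320.
Solving, H = 256 and K = 256.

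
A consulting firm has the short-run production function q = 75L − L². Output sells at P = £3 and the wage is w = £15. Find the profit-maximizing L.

The marginal product of L is MP_L = 75 − 2L.
A price-taking firm hires until the value of the marginal product equals the wage: P·MP_L = w, so 3·(75 − 2L) = 15.
Then 75 − 2L = 5, giving L = 35.

L* = 35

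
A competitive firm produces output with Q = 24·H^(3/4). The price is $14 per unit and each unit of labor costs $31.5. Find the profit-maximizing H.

H* = 4096

MP_H = (3/4)·24·H^(-1/4) = 18·H^(-1/4).
Profit maximization for a price taker requires P·MP_H = w: 14·18·H^(-1/4) = 31.5.
So H^(-1/4) = 0.125, which gives H = 4096.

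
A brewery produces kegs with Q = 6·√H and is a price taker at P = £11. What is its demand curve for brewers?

MP_H = (1/2)·6·H^(-1/2) = 3·H^(-1/2).
Setting P·MP_H = w: 33·H^(-1/2) = w.
Solving for H: H^(-1/2) = w/33, so H = (33/w)^(2).

H(w) = 1089/w²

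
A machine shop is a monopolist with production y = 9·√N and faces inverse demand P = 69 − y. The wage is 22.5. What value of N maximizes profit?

N* = 9

Marginal revenue from the inverse demand is MR = 69 − 2y.
The marginal product is MP_N = 4.5·N^(-1/2).
A monopolist hires until marginal revenue product equals the wage: MR·MP_N = w.
At N, y = 9·√N. Substituting and solving: (69 − 18·√N)·4.5·N^(-1/2) = 22.5 gives N = 9.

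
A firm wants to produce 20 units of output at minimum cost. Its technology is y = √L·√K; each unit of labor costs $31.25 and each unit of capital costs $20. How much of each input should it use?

L* = 16, K* = 25

Cost minimization requires the marginal rate of technical substitution to equal the input-price ratio: MP_L/MP_K = w/r.
Here MP_L/MP_K = (1/2)·(K/L)/(1/2) = (K/L). Setting this equal to 31.25/20 = 1.5625 gives K = 1.5625L.
Substituting into y = 20: L^(1/2)·(1.5625L)^(1/2) = 20.
Solving, L = 16 and K = 25.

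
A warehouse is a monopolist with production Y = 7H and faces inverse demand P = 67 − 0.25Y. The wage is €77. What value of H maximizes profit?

H* = 16

Marginal revenue from the inverse demand is MR = 67 − 0.5Y.
The marginal product is MP_H = 7.
A monopolist hires until marginal revenue product equals the wage: MR·MP_H = w.
(67 − 3.5H)·7 = 77, so H = 16.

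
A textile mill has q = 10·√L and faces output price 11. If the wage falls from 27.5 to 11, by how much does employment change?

ΔL = 21

From P·MP_L = w with MP_L = 5·L^(-1/2), the labor demand is L(w) = (55/w)^(2).
At w = 27.5: L = 4. At w = 11: L = 25.
ΔL = 25 − 4 = 21.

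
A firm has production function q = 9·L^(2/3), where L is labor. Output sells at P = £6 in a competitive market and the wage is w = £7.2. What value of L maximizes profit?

MP_L = (2/3)·9·L^(-1/3) = 6·L^(-1/3).
Profit maximization for a price taker requires P·MP_L = w: 6·6·L^(-1/3) = 7.2.
So L^(-1/3) = 0.2, which gives L = 125.

L* = 125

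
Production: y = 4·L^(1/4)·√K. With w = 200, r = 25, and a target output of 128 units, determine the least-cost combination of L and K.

Cost minimization requires the marginal rate of technical substitution to equal the input-price ratio: MP_L/MP_K = w/r.
Here MP_L/MP_K = (1/4)·(K/L)/(1/2) = 0.5·(K/L). Setting this equal to 200/25 = 8 gives K = 16L.
Substituting into y = 128: 4·L^(1/4)·(16L)^(1/2) = 128.
Solving, L = 16 and K = 256.

L* = 16, K* = 256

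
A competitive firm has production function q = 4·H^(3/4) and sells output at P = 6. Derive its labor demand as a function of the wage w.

MP_H = (3/4)·4·H^(-1/4) = 3·H^(-1/4).
Setting P·MP_H = w: 18·H^(-1/4) = w.
Solving for H: H^(-1/4) = w/18, so H = (18/w)^(4).

H(w) = 104976/w^(4)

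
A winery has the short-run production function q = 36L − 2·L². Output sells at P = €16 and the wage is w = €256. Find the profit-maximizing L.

L* = 5

The marginal product of L is MP_L = 36 − 4L.
A price-taking firm hires until the value of the marginal product equals the wage: P·MP_L = w, so 16·(36 − 4L) = 256.
Then 36 − 4L = 16, giving L = 5.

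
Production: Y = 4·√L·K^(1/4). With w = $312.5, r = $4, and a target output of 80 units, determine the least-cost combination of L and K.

L* = 16, K* = 625

Cost minimization requires the marginal rate of technical substitution to equal the input-price ratio: MP_L/MP_K = w/r.
Here MP_L/MP_K = (1/2)·(K/L)/(1/4) = 2·(K/L). Setting this equal to 312.5/4 = 78.125 gives K = 39.0625L.
Substituting into Y = 80: 4·L^(1/2)·(39.0625L)^(1/4) = 80.
Solving, L = 16 and K = 625.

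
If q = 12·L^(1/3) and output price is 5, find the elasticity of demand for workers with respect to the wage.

MP_L = (1/3)·12·L^(-2/3), so P·MP_L = w gives 20·L^(-2/3) = w.
Solving, L(w) = (20/w)^(3/2). This is a constant-elasticity form: L ∝ w^(−3/2), so ε = −3/2.

ε = -1.5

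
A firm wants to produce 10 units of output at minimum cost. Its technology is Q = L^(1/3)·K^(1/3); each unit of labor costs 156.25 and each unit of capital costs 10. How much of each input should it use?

Cost minimization requires the marginal rate of technical substitution to equal the input-price ratio: MP_L/MP_K = w/r.
Here MP_L/MP_K = (1/3)·(K/L)/(1/3) = (K/L). Setting this equal to 156.25/10 = 15.625 gives K = 15.625L.
Substituting into Q = 10: L^(1/3)·(15.625L)^(1/3) = 10.
Solving, L = 8 and K = 125.

L* = 8, K* = 125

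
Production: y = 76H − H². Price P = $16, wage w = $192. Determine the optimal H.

The marginal product of H is MP_H = 76 − 2H.
A price-taking firm hires until the value of the marginal product equals the wage: P·MP_H = w, so 16·(76 − 2H) = 192.
Then 76 − 2H = 12, giving H = 32.

H* = 32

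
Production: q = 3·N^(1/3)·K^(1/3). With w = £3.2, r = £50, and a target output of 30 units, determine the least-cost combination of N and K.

Cost minimization requires the marginal rate of technical substitution to equal the input-price ratio: MP_N/MP_K = w/r.
Here MP_N/MP_K = (1/3)·(K/N)/(1/3) = (K/N). Setting this equal to 3.2/50 = 0.064 gives K = 0.064N.
Substituting into q = 30: 3·N^(1/3)·(0.064N)^(1/3) = 30.
Solving, N = 125 and K = 8.

N* = 125, K* = 8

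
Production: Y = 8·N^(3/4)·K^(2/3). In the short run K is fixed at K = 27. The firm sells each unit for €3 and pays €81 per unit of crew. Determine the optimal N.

N* = 16

With K = 27, MP_N = (3/4)·8·N^(-1/4)·27^(2/3) = 54·N^(-1/4).
Profit maximization for a price taker requires P·MP_N = w: 3·54·N^(-1/4) = 81.
So N^(-1/4) = 0.5, which gives N = 16.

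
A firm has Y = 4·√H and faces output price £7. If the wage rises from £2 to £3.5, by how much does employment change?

From P·MP_H = w with MP_H = 2·H^(-1/2), the labor demand is H(w) = (14/w)^(2).
At w = 2: H = 49. At w = 3.5: H = 16.
ΔH = 16 − 49 = -33.

ΔH = -33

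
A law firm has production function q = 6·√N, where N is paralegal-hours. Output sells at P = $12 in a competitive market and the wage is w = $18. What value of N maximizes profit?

MP_N = (1/2)·6·N^(-1/2) = 3·N^(-1/2).
Profit maximization for a price taker requires P·MP_N = w: 12·3·N^(-1/2) = 18.
So N^(-1/2) = 0.5, which gives N = 4.

N* = 4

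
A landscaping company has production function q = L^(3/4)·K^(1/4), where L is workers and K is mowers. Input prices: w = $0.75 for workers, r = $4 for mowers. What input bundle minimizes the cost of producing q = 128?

L* = 256, K* = 16

Cost minimization requires the marginal rate of technical substitution to equal the input-price ratio: MP_L/MP_K = w/r.
Here MP_L/MP_K = (3/4)·(K/L)/(1/4) = 3·(K/L). Setting this equal to 0.75/4 = 0.1875 gives K = 0.0625L.
Substituting into q = 128: L^(3/4)·(0.0625L)^(1/4) = 128.
Solving, L = 256 and K = 16.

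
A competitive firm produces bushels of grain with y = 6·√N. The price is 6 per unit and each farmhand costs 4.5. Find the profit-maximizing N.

MP_N = (1/2)·6·N^(-1/2) = 3·N^(-1/2).
Profit maximization for a price taker requires P·MP_N = w: 6·3·N^(-1/2) = 4.5.
So N^(-1/2) = 0.25, which gives N = 16.

N* = 16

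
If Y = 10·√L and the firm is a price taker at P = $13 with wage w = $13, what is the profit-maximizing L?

L* = 25

MP_L = (1/2)·10·L^(-1/2) = 5·L^(-1/2).
Profit maximization for a price taker requires P·MP_L = w: 13·5·L^(-1/2) = 13.
So L^(-1/2) = 0.2, which gives L = 25.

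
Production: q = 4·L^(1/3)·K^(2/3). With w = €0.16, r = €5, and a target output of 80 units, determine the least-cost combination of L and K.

Cost minimization requires the marginal rate of technical substitution to equal the input-price ratio: MP_L/MP_K = w/r.
Here MP_L/MP_K = (1/3)·(K/L)/(2/3) = 0.5·(K/L). Setting this equal to 0.16/5 = 0.032 gives K = 0.064L.
Substituting into q = 80: 4·L^(1/3)·(0.064L)^(2/3) = 80.
Solving, L = 125 and K = 8.

L* = 125, K* = 8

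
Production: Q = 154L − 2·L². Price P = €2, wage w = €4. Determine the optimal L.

L* = 38

The marginal product of L is MP_L = 154 − 4L.
A price-taking firm hires until the value of the marginal product equals the wage: P·MP_L = w, so 2·(154 − 4L) = 4.
Then 154 − 4L = 2, giving L = 38.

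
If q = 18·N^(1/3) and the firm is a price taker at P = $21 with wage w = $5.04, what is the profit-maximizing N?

MP_N = (1/3)·18·N^(-2/3) = 6·N^(-2/3).
Profit maximization for a price taker requires P·MP_N = w: 21·6·N^(-2/3) = 5.04.
So N^(-2/3) = 0.04, which gives N = 125.

N* = 125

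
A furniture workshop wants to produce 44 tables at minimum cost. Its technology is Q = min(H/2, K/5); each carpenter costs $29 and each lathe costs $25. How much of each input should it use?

With a fixed-proportions technology, the cost-minimizing bundle uses no slack in either input: H/2 = K/5 = Q.
So H = 2·44 = 88 and K = 5·44 = 220.

H* = 88, K* = 220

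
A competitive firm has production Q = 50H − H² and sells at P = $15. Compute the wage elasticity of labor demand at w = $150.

ε = -0.25

From P·MP_H = w with MP_H = 50 − 2H, labor demand is H(w) = (50 − w/15)/2.
dH/dw = −1/(30) = -1/30.
At w = 150, H = 20, so ε = (dH/dw)·(w/H) = (-1/30)·(150/20) = -0.25.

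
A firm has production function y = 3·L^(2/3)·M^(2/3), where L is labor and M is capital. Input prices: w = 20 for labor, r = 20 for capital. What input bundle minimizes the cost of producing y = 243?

L* = 27, M* = 27

Cost minimization requires the marginal rate of technical substitution to equal the input-price ratio: MP_L/MP_M = w/r.
Here MP_L/MP_M = (2/3)·(M/L)/(2/3) = (M/L). Setting this equal to 20/20 = 1 gives M = L.
Substituting into y = 243: 3·L^(2/3)·(L)^(2/3) = 243.
Solving, L = 27 and M = 27.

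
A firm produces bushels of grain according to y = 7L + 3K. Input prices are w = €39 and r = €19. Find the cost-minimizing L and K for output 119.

The inputs are perfect substitutes, so the firm uses whichever has the lower cost per unit of output.
Cost per unit of output via L is w/7 = 39/7; via K it is r/3 = 19/3. L is cheaper.
Producing y = 119 with L alone: L = 17, K = 0.

L* = 17, K* = 0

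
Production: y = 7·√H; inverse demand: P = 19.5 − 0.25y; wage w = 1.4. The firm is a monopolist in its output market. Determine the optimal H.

H* = 25

Marginal revenue from the inverse demand is MR = 19.5 − 0.5y.
The marginal product is MP_H = 3.5·H^(-1/2).
A monopolist hires until marginal revenue product equals the wage: MR·MP_H = w.
At H, y = 7·√H. Substituting and solving: (19.5 − 3.5·√H)·3.5·H^(-1/2) = 1.4 gives H = 25.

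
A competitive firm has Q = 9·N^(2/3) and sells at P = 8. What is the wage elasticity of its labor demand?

MP_N = (2/3)·9·N^(-1/3), so P·MP_N = w gives 48·N^(-1/3) = w.
Solving, N(w) = (48/w)^(3). This is a constant-elasticity form: N ∝ w^(−3), so ε = −3.

ε = -3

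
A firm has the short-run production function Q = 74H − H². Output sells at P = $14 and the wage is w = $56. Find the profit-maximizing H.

The marginal product of H is MP_H = 74 − 2H.
A price-taking firm hires until the value of the marginal product equals the wage: P·MP_H = w, so 14·(74 − 2H) = 56.
Then 74 − 2H = 4, giving H = 35.

H* = 35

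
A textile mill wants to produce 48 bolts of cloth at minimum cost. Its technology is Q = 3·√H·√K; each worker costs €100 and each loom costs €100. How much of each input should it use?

Cost minimization requires the marginal rate of technical substitution to equal the input-price ratio: MP_H/MP_K = w/r.
Here MP_H/MP_K = (1/2)·(K/H)/(1/2) = (K/H). Setting this equal to 100/100 = 1 gives K = H.
Substituting into Q = 48: 3·H^(1/2)·(H)^(1/2) = 48.
Solving, H = 16 and K = 16.

H* = 16, K* = 16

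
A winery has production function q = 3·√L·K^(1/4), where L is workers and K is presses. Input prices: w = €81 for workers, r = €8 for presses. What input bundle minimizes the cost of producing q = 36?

Cost minimization requires the marginal rate of technical substitution to equal the input-price ratio: MP_L/MP_K = w/r.
Here MP_L/MP_K = (1/2)·(K/L)/(1/4) = 2·(K/L). Setting this equal to 81/8 = 10.125 gives K = 5.0625L.
Substituting into q = 36: 3·L^(1/2)·(5.0625L)^(1/4) = 36.
Solving, L = 16 and K = 81.

L* = 16, K* = 81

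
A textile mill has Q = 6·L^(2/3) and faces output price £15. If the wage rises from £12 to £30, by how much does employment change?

From P·MP_L = w with MP_L = 4·L^(-1/3), the labor demand is L(w) = (60/w)^(3).
At w = 12: L = 125. At w = 30: L = 8.
ΔL = 8 − 125 = -117.

ΔL = -117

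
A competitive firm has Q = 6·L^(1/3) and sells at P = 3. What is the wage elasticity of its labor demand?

MP_L = (1/3)·6·L^(-2/3), so P·MP_L = w gives 6·L^(-2/3) = w.
Solving, L(w) = (6/w)^(3/2). This is a constant-elasticity form: L ∝ w^(−3/2), so ε = −3/2.

ε = -1.5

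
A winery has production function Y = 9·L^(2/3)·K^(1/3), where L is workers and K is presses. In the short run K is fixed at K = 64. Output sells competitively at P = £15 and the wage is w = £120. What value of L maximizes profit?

L* = 27

With K = 64, MP_L = (2/3)·9·L^(-1/3)·64^(1/3) = 24·L^(-1/3).
Profit maximization for a price taker requires P·MP_L = w: 15·24·L^(-1/3) = 120.
So L^(-1/3) = 1/3, which gives L = 27.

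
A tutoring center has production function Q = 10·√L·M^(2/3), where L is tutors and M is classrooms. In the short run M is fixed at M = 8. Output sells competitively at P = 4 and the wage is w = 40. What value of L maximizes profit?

With M = 8, MP_L = (1/2)·10·L^(-1/2)·8^(2/3) = 20·L^(-1/2).
Profit maximization for a price taker requires P·MP_L = w: 4·20·L^(-1/2) = 40.
So L^(-1/2) = 0.5, which gives L = 4.

L* = 4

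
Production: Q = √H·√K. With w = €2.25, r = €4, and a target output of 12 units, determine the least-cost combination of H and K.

Cost minimization requires the marginal rate of technical substitution to equal the input-price ratio: MP_H/MP_K = w/r.
Here MP_H/MP_K = (1/2)·(K/H)/(1/2) = (K/H). Setting this equal to 2.25/4 = 0.5625 gives K = 0.5625H.
Substituting into Q = 12: H^(1/2)·(0.5625H)^(1/2) = 12.
Solving, H = 16 and K = 9.

H* = 16, K* = 9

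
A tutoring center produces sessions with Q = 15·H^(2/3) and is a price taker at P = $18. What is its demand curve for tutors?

H(w) = 5832000/w³

MP_H = (2/3)·15·H^(-1/3) = 10·H^(-1/3).
Setting P·MP_H = w: 180·H^(-1/3) = w.
Solving for H: H^(-1/3) = w/180, so H = (180/w)^(3).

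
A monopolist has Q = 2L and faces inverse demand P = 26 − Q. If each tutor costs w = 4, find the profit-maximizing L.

Marginal revenue from the inverse demand is MR = 26 − 2Q.
The marginal product is MP_L = 2.
A monopolist hires until marginal revenue product equals the wage: MR·MP_L = w.
(26 − 4L)·2 = 4, so L = 6.

L* = 6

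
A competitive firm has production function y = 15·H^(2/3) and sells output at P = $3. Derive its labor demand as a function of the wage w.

MP_H = (2/3)·15·H^(-1/3) = 10·H^(-1/3).
Setting P·MP_H = w: 30·H^(-1/3) = w.
Solving for H: H^(-1/3) = w/30, so H = (30/w)^(3).

H(w) = 27000/w³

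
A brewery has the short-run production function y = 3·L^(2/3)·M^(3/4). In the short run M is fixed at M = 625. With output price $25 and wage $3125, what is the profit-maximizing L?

L* = 8

With M = 625, MP_L = (2/3)·3·L^(-1/3)·625^(3/4) = 250·L^(-1/3).
Profit maximization for a price taker requires P·MP_L = w: 25·250·L^(-1/3) = 3125.
So L^(-1/3) = 0.5, which gives L = 8.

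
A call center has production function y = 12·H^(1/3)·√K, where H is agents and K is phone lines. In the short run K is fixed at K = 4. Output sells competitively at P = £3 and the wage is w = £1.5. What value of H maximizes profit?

With K = 4, MP_H = (1/3)·12·H^(-2/3)·4^(1/2) = 8·H^(-2/3).
Profit maximization for a price taker requires P·MP_H = w: 3·8·H^(-2/3) = 1.5.
So H^(-2/3) = 0.0625, which gives H = 64.

H* = 64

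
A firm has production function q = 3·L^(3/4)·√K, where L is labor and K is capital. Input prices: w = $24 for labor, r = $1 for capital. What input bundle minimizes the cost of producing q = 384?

Cost minimization requires the marginal rate of technical substitution to equal the input-price ratio: MP_L/MP_K = w/r.
Here MP_L/MP_K = (3/4)·(K/L)/(1/2) = 1.5·(K/L). Setting this equal to 24/1 = 24 gives K = 16L.
Substituting into q = 384: 3·L^(3/4)·(16L)^(1/2) = 384.
Solving, L = 16 and K = 256.

L* = 16, K* = 256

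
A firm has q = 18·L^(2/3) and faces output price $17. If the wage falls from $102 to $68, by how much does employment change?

From P·MP_L = w with MP_L = 12·L^(-1/3), the labor demand is L(w) = (204/w)^(3).
At w = 102: L = 8. At w = 68: L = 27.
ΔL = 27 − 8 = 19.

ΔL = 19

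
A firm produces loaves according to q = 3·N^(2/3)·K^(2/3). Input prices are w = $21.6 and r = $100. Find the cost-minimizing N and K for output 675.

N* = 125, K* = 27

Cost minimization requires the marginal rate of technical substitution to equal the input-price ratio: MP_N/MP_K = w/r.
Here MP_N/MP_K = (2/3)·(K/N)/(2/3) = (K/N). Setting this equal to 21.6/100 = 0.216 gives K = 0.216N.
Substituting into q = 675: 3·N^(2/3)·(0.216N)^(2/3) = 675.
Solving, N = 125 and K = 27.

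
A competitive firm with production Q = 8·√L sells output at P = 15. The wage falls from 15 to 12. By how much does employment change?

From P·MP_L = w with MP_L = 4·L^(-1/2), the labor demand is L(w) = (60/w)^(2).
At w = 15: L = 16. At w = 12: L = 25.
ΔL = 25 − 16 = 9.

ΔL = 9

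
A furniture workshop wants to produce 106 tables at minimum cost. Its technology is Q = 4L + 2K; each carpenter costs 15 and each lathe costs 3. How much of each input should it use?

The inputs are perfect substitutes, so the firm uses whichever has the lower cost per unit of output.
Cost per unit of output via L is w/4 = 3.75; via K it is r/2 = 1.5. K is cheaper.
Producing Q = 106 with K alone: L = 0, K = 53.

L* = 0, K* = 53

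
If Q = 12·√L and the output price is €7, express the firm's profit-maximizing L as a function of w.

L(w) = 1764/w²

MP_L = (1/2)·12·L^(-1/2) = 6·L^(-1/2).
Setting P·MP_L = w: 42·L^(-1/2) = w.
Solving for L: L^(-1/2) = w/42, so L = (42/w)^(2).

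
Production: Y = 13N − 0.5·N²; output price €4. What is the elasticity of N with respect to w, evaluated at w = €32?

ε = -1.6

From P·MP_N = w with MP_N = 13 − N, labor demand is N(w) = 13 − w/4.
dN/dw = −1/(4) = -0.25.
At w = 32, N = 5, so ε = (dN/dw)·(w/N) = (-0.25)·(32/5) = -1.6.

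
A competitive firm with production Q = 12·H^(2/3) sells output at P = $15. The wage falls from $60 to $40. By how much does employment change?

From P·MP_H = w with MP_H = 8·H^(-1/3), the labor demand is H(w) = (120/w)^(3).
At w = 60: H = 8. At w = 40: H = 27.
ΔH = 27 − 8 = 19.

ΔH = 19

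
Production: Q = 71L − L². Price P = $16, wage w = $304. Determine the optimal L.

L* = 26

The marginal product of L is MP_L = 71 − 2L.
A price-taking firm hires until the value of the marginal product equals the wage: P·MP_L = w, so 16·(71 − 2L) = 304.
Then 71 − 2L = 19, giving L = 26.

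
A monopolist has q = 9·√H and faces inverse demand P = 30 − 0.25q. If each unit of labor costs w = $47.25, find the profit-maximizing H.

H* = 4

Marginal revenue from the inverse demand is MR = 30 − 0.5q.
The marginal product is MP_H = 4.5·H^(-1/2).
A monopolist hires until marginal revenue product equals the wage: MR·MP_H = w.
At H, q = 9·√H. Substituting and solving: (30 − 4.5·√H)·4.5·H^(-1/2) = 47.25 gives H = 4.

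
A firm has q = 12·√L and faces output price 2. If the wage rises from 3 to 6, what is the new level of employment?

From P·MP_L = w with MP_L = 6·L^(-1/2), the labor demand is L(w) = (12/w)^(2).
At w = 3: L = 16. At w = 6: L = 4.

L* = 4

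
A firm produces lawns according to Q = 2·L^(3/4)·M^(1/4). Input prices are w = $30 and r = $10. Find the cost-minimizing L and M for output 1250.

Cost minimization requires the marginal rate of technical substitution to equal the input-price ratio: MP_L/MP_M = w/r.
Here MP_L/MP_M = (3/4)·(M/L)/(1/4) = 3·(M/L). Setting this equal to 30/10 = 3 gives M = L.
Substituting into Q = 1250: 2·L^(3/4)·(L)^(1/4) = 1250.
Solving, L = 625 and M = 625.

L* = 625, M* = 625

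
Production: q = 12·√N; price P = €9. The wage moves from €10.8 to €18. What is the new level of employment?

N* = 9

From P·MP_N = w with MP_N = 6·N^(-1/2), the labor demand is N(w) = (54/w)^(2).
At w = 10.8: N = 25. At w = 18: N = 9.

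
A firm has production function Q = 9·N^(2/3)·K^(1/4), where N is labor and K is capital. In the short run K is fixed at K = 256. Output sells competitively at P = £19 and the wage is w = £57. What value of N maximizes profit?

N* = 512

With K = 256, MP_N = (2/3)·9·N^(-1/3)·256^(1/4) = 24·N^(-1/3).
Profit maximization for a price taker requires P·MP_N = w: 19·24·N^(-1/3) = 57.
So N^(-1/3) = 0.125, which gives N = 512.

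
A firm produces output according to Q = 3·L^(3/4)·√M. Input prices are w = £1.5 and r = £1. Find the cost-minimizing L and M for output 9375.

L* = 625, M* = 625

Cost minimization requires the marginal rate of technical substitution to equal the input-price ratio: MP_L/MP_M = w/r.
Here MP_L/MP_M = (3/4)·(M/L)/(1/2) = 1.5·(M/L). Setting this equal to 1.5/1 = 1.5 gives M = L.
Substituting into Q = 9375: 3·L^(3/4)·(L)^(1/2) = 9375.
Solving, L = 625 and M = 625.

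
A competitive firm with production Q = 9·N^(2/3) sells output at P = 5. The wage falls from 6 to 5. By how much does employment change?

From P·MP_N = w with MP_N = 6·N^(-1/3), the labor demand is N(w) = (30/w)^(3).
At w = 6: N = 125. At w = 5: N = 216.
ΔN = 216 − 125 = 91.

ΔN = 91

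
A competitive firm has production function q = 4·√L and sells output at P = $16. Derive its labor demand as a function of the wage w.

MP_L = (1/2)·4·L^(-1/2) = 2·L^(-1/2).
Setting P·MP_L = w: 32·L^(-1/2) = w.
Solving for L: L^(-1/2) = w/32, so L = (32/w)^(2).

L(w) = 1024/w²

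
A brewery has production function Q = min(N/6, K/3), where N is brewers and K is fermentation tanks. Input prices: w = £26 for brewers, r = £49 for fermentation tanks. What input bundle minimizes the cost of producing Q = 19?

N* = 114, K* = 57

With a fixed-proportions technology, the cost-minimizing bundle uses no slack in either input: N/6 = K/3 = Q.
So N = 6·19 = 114 and K = 3·19 = 57.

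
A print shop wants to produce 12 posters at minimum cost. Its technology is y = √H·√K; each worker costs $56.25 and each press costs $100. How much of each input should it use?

Cost minimization requires the marginal rate of technical substitution to equal the input-price ratio: MP_H/MP_K = w/r.
Here MP_H/MP_K = (1/2)·(K/H)/(1/2) = (K/H). Setting this equal to 56.25/100 = 0.5625 gives K = 0.5625H.
Substituting into y = 12: H^(1/2)·(0.5625H)^(1/2) = 12.
Solving, H = 16 and K = 9.

H* = 16, K* = 9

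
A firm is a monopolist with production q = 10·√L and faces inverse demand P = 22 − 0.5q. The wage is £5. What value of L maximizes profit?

L* = 4

Marginal revenue from the inverse demand is MR = 22 − q.
The marginal product is MP_L = 5·L^(-1/2).
A monopolist hires until marginal revenue product equals the wage: MR·MP_L = w.
At L, q = 10·√L. Substituting and solving: (22 − 10·√L)·5·L^(-1/2) = 5 gives L = 4.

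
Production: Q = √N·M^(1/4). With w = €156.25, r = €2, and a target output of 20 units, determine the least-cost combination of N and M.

N* = 16, M* = 625

Cost minimization requires the marginal rate of technical substitution to equal the input-price ratio: MP_N/MP_M = w/r.
Here MP_N/MP_M = (1/2)·(M/N)/(1/4) = 2·(M/N). Setting this equal to 156.25/2 = 78.125 gives M = 39.0625N.
Substituting into Q = 20: N^(1/2)·(39.0625N)^(1/4) = 20.
Solving, N = 16 and M = 625.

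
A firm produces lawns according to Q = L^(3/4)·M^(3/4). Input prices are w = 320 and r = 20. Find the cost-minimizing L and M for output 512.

Cost minimization requires the marginal rate of technical substitution to equal the input-price ratio: MP_L/MP_M = w/r.
Here MP_L/MP_M = (3/4)·(M/L)/(3/4) = (M/L). Setting this equal to 320/20 = 16 gives M = 16L.
Substituting into Q = 512: L^(3/4)·(16L)^(3/4) = 512.
Solving, L = 16 and M = 256.

L* = 16, M* = 256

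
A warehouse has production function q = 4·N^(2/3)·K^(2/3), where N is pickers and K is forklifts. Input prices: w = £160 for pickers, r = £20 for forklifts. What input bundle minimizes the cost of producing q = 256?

N* = 8, K* = 64

Cost minimization requires the marginal rate of technical substitution to equal the input-price ratio: MP_N/MP_K = w/r.
Here MP_N/MP_K = (2/3)·(K/N)/(2/3) = (K/N). Setting this equal to 160/20 = 8 gives K = 8N.
Substituting into q = 256: 4·N^(2/3)·(8N)^(2/3) = 256.
Solving, N = 8 and K = 64.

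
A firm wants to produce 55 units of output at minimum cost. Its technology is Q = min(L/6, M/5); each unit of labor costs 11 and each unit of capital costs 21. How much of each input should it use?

L* = 330, M* = 275

With a fixed-proportions technology, the cost-minimizing bundle uses no slack in either input: L/6 = M/5 = Q.
So L = 6·55 = 330 and M = 5·55 = 275.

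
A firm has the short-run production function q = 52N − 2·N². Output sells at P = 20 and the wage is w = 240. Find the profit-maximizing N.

The marginal product of N is MP_N = 52 − 4N.
A price-taking firm hires until the value of the marginal product equals the wage: P·MP_N = w, so 20·(52 − 4N) = 240.
Then 52 − 4N = 12, giving N = 10.

N* = 10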